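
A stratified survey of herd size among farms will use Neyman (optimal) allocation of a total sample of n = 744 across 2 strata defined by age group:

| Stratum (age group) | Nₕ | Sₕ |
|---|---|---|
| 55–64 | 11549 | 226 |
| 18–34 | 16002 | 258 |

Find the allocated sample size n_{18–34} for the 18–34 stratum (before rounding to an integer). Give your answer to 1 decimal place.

455.8

Neyman allocation: nₕ = n·NₕSₕ / Σⱼ NⱼSⱼ.
Σ NⱼSⱼ = 11549·226 + 16002·258 = 6.73859 × 10^6.
n_{18–34} = 744·16002·258 / (6.73859 × 10^6) = 455.8.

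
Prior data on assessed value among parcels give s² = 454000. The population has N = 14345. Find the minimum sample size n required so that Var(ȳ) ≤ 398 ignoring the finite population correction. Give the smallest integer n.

1141

Without fpc, n₀ = s²/D = 454000/398 = 1140.7035.
Rounding up, n = 1141.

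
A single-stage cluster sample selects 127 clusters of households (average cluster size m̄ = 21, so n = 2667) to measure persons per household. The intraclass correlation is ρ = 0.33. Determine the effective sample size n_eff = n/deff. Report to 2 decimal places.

deff = 1 + (21 − 1)·0.33 = 1 + 6.6 = 7.6.
n_eff = 2667 / 7.6 = 350.92.

350.92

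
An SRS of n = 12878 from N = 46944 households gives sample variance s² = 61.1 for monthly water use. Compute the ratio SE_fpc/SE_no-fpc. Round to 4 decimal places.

0.8519

f = n/N = 12878/46944 = 0.27432686.
SE_no-fpc = √(s²/n) = 0.068880516; SE_fpc = √((1−f)s²/n) = 0.058676867.
Ratio = √(1−f) = 0.85186451.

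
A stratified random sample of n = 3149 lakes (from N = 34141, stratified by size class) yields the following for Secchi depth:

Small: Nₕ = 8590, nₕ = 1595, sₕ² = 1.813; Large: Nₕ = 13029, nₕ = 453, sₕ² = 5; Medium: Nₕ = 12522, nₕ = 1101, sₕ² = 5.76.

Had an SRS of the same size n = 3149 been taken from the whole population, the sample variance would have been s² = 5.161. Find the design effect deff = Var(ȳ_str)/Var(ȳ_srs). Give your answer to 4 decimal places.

Var(ȳ_str) = Σ Wₕ²(1−fₕ)sₕ²/nₕ with Wₕ = Nₕ/34141:
  Small: (8590/34141)²·(1−1595/8590)·1.813/1595 = 5.859567 × 10^-5
  Large: (13029/34141)²·(1−453/13029)·5/453 = 0.0015515756
  Medium: (12522/34141)²·(1−1101/12522)·5.76/1101 = 6.4188987 × 10^-4
  → Var(ȳ_str) = 0.0022520611.
Var(ȳ_srs) = (1 − 3149/34141)·5.161/3149 = 0.0014877658.
deff = 0.0022520611 / 0.0014877658 = 1.5137.

1.5137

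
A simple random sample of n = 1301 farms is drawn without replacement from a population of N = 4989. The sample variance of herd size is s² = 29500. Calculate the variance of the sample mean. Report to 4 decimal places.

16.7619

Under SRS without replacement, Var(ȳ) = (1 − f)·s²/n with f = n/N = 1301/4989 = 0.26077370.
Var(ȳ) = (1 − 0.26077370)·29500/1301 = 0.73922630·22.674865 = 16.761857.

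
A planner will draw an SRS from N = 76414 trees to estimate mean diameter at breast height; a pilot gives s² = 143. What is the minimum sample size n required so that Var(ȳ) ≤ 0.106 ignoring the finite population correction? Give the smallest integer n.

Without fpc, n₀ = s²/D = 143/0.106 = 1349.0566.
Rounding up, n = 1350.

1350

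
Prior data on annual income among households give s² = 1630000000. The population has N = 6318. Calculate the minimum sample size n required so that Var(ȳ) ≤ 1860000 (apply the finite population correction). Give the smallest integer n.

770

Without fpc, n₀ = s²/D = 1630000000/1860000 = 876.3441.
With fpc, (1 − n/N)·s²/n ≤ D requires n ≥ n₀/(1 + n₀/N) = 876.3441/(1 + 876.3441/6318) = 769.5965.
Rounding up, n = 770.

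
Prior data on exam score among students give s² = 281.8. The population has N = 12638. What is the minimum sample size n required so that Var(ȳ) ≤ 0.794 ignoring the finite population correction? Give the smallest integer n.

355

Without fpc, n₀ = s²/D = 281.8/0.794 = 354.9118.
Rounding up, n = 355.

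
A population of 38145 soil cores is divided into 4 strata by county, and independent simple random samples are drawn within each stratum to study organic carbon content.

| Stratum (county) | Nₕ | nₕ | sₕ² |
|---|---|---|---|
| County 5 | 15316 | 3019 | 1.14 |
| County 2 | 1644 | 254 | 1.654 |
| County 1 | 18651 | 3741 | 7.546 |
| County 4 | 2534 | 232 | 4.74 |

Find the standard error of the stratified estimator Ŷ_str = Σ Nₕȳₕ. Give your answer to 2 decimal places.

Var(Ŷ_str) = Σₕ Nₕ²(1 − fₕ)sₕ²/nₕ.
County 5: 15316²·(1 − 3019/15316)·1.14/3019 = 71119.103.
County 2: 1644²·(1 − 254/1644)·1.654/254 = 14880.53.
County 1: 18651²·(1 − 3741/18651)·7.546/3741 = 560930.25.
County 4: 2534²·(1 − 232/2534)·4.74/232 = 119179.7.
Sum = 766109.58.
SE = √(766109.58) = 875.28.

875.28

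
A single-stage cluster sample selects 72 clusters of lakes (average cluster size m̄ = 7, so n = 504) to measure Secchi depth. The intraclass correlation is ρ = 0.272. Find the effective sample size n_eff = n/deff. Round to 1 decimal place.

deff = 1 + (7 − 1)·0.272 = 1 + 1.632 = 2.632.
n_eff = 504 / 2.632 = 191.5.

191.5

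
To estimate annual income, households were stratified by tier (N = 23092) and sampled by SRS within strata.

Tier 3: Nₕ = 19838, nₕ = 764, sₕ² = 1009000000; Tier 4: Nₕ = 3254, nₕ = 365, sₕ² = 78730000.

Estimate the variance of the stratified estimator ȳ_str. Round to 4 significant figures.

941000

Var(ȳ_str) = Σₕ Wₕ²(1 − fₕ)sₕ²/nₕ with Wₕ = Nₕ/N, N = 23092.
Tier 3: Wₕ = 0.85908540; term = 0.85908540²·(1 − 0.03851195)·1009000000/764 = 937161.36.
Tier 4: Wₕ = 0.14091460; term = 0.14091460²·(1 − 0.11216964)·78730000/365 = 3802.6765.
Sum = 940964.04.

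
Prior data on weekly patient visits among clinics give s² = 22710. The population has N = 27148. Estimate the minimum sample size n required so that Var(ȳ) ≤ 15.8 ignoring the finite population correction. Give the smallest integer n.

Without fpc, n₀ = s²/D = 22710/15.8 = 1437.3418.
Rounding up, n = 1438.

1438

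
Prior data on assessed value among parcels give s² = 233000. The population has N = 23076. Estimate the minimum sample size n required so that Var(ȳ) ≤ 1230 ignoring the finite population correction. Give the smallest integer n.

Without fpc, n₀ = s²/D = 233000/1230 = 189.4309.
Rounding up, n = 190.

190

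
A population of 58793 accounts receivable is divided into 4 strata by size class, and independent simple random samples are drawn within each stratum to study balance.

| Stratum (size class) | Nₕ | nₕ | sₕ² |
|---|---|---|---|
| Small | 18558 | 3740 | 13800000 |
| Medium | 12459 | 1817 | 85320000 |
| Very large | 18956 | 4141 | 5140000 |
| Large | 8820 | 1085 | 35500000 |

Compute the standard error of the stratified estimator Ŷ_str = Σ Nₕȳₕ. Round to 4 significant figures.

Var(Ŷ_str) = Σₕ Nₕ²(1 − fₕ)sₕ²/nₕ.
Small: 18558²·(1 − 3740/18558)·13800000/3740 = 1.014678 × 10^12.
Medium: 12459²·(1 − 1817/12459)·85320000/1817 = 6.2259031 × 10^12.
Very large: 18956²·(1 − 4141/18956)·5140000/4141 = 3.4858303 × 10^11.
Large: 8820²·(1 − 1085/8820)·35500000/1085 = 2.2321713 × 10^12.
Sum = 9.8213354 × 10^12.
SE = √(9.8213354 × 10^12) = 3.134 × 10^6.

3.134 × 10^6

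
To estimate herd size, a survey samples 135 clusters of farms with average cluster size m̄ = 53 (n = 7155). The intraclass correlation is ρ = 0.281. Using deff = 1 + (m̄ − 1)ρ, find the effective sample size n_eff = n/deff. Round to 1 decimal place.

458.3

deff = 1 + (53 − 1)·0.281 = 1 + 14.612 = 15.612.
n_eff = 7155 / 15.612 = 458.3.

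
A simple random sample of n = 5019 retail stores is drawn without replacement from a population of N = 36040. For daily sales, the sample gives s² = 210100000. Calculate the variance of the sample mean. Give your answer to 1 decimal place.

36031.3

Under SRS without replacement, Var(ȳ) = (1 − f)·s²/n with f = n/N = 5019/36040 = 0.13926193.
Var(ȳ) = (1 − 0.13926193)·210100000/5019 = 0.86073807·41860.928 = 36031.295.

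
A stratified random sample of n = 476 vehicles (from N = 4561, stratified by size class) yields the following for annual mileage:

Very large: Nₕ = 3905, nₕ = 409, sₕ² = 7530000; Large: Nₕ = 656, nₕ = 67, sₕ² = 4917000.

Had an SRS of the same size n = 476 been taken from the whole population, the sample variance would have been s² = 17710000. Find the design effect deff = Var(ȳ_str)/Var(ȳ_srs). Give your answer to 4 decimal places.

0.4035

Var(ȳ_str) = Σ Wₕ²(1−fₕ)sₕ²/nₕ with Wₕ = Nₕ/4561:
  Very large: (3905/4561)²·(1−409/3905)·7530000/409 = 12082.143
  Large: (656/4561)²·(1−67/656)·4917000/67 = 1363.0896
  → Var(ȳ_str) = 13445.233.
Var(ȳ_srs) = (1 − 476/4561)·17710000/476 = 33322.962.
deff = 13445.233 / 33322.962 = 0.4035.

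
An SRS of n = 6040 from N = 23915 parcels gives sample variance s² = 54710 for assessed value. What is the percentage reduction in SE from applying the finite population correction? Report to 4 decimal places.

13.5455

f = n/N = 6040/23915 = 0.25256115.
SE_no-fpc = √(s²/n) = 3.0096423; SE_fpc = √((1−f)s²/n) = 2.6019726.
Ratio = √(1−f) = 0.86454546. Reduction = 100·(1 − 0.86454546) = 13.5455%.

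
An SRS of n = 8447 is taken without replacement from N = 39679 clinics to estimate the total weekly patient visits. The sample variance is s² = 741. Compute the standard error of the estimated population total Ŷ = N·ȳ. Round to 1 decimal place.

Var(Ŷ) = N²·Var(ȳ) = N²·(1 − n/N)·s²/n.
f = 8447/39679 = 0.21288339; Var(ȳ) = 0.78711661·741/8447 = 0.069048586.
Var(Ŷ) = 39679² · 0.069048586 = 1.0871168 × 10^8.
SE(Ŷ) = √(1.0871168 × 10^8) = 10426.5.

10426.5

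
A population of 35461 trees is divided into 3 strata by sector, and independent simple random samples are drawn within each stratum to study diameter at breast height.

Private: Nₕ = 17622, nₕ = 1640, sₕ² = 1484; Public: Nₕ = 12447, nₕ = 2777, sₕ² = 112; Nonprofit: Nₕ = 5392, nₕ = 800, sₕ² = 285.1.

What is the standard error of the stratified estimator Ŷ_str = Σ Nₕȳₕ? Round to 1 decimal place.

16386.7

Var(Ŷ_str) = Σₕ Nₕ²(1 − fₕ)sₕ²/nₕ.
Private: 17622²·(1 − 1640/17622)·1484/1640 = 2.5484515 × 10^8.
Public: 12447²·(1 − 2777/12447)·112/2777 = 4.8543748 × 10^6.
Nonprofit: 5392²·(1 − 800/5392)·285.1/800 = 8.8238678 × 10^6.
Sum = 2.6852339 × 10^8.
SE = √(2.6852339 × 10^8) = 16386.7.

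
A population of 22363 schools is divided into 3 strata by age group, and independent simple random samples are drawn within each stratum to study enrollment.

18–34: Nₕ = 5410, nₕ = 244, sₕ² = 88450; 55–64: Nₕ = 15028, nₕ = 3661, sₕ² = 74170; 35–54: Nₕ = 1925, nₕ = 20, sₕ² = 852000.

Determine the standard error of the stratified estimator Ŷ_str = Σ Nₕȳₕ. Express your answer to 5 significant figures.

412080

Var(Ŷ_str) = Σₕ Nₕ²(1 − fₕ)sₕ²/nₕ.
18–34: 5410²·(1 − 244/5410)·88450/244 = 1.0131172 × 10^10.
55–64: 15028²·(1 − 3661/15028)·74170/3661 = 3.4607928 × 10^9.
35–54: 1925²·(1 − 20/1925)·852000/20 = 1.5621952 × 10^11.
Sum = 1.6981148 × 10^11.
SE = √(1.6981148 × 10^11) = 412080.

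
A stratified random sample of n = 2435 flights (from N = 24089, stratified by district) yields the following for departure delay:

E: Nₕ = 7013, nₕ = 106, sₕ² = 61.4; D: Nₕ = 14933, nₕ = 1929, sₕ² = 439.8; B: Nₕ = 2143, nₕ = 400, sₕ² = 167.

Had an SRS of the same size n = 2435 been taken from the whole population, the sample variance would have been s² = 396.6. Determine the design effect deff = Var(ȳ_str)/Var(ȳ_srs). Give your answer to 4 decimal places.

Var(ȳ_str) = Σ Wₕ²(1−fₕ)sₕ²/nₕ with Wₕ = Nₕ/24089:
  E: (7013/24089)²·(1−106/7013)·61.4/106 = 0.048352425
  D: (14933/24089)²·(1−1929/14933)·439.8/1929 = 0.076297355
  B: (2143/24089)²·(1−400/2143)·167/400 = 0.0026874383
  → Var(ȳ_str) = 0.12733722.
Var(ȳ_srs) = (1 − 2435/24089)·396.6/2435 = 0.1464108.
deff = 0.12733722 / 0.1464108 = 0.8697.

0.8697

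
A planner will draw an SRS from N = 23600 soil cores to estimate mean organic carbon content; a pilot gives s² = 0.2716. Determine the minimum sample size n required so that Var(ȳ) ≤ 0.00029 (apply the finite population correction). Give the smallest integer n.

901

Without fpc, n₀ = s²/D = 0.2716/0.00029 = 936.5517.
With fpc, (1 − n/N)·s²/n ≤ D requires n ≥ n₀/(1 + n₀/N) = 936.5517/(1 + 936.5517/23600) = 900.8038.
Rounding up, n = 901.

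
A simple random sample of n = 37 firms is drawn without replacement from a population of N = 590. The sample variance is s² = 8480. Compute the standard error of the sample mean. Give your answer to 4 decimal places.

Under SRS without replacement, Var(ȳ) = (1 − f)·s²/n with f = n/N = 37/590 = 0.06271186.
Var(ȳ) = (1 − 0.06271186)·8480/37 = 0.93728814·229.18919 = 214.81631.
SE(ȳ) = √(214.81631) = 14.6566.

14.6566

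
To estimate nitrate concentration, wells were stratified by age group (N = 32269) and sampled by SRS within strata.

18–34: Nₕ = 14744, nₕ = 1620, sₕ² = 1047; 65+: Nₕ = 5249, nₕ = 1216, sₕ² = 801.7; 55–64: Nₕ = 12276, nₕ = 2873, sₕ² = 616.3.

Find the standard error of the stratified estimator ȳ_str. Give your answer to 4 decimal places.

0.3966

Var(ȳ_str) = Σₕ Wₕ²(1 − fₕ)sₕ²/nₕ with Wₕ = Nₕ/N, N = 32269.
18–34: Wₕ = 0.45690911; term = 0.45690911²·(1 − 0.10987520)·1047/1620 = 0.12009978.
65+: Wₕ = 0.16266386; term = 0.16266386²·(1 − 0.23166317)·801.7/1216 = 0.013403311.
55–64: Wₕ = 0.38042704; term = 0.38042704²·(1 − 0.23403389)·616.3/2873 = 0.023779835.
Sum = 0.15728293.
SE = √(0.15728293) = 0.3966.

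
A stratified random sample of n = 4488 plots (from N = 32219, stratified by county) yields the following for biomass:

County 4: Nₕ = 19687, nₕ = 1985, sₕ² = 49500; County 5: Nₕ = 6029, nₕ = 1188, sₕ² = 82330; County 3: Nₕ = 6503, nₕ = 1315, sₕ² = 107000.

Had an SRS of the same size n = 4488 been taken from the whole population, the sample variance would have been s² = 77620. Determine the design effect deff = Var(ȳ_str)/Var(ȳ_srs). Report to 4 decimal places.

Var(ȳ_str) = Σ Wₕ²(1−fₕ)sₕ²/nₕ with Wₕ = Nₕ/32219:
  County 4: (19687/32219)²·(1−1985/19687)·49500/1985 = 8.3718695
  County 5: (6029/32219)²·(1−1188/6029)·82330/1188 = 1.9484889
  County 3: (6503/32219)²·(1−1315/6503)·107000/1315 = 2.6445247
  → Var(ȳ_str) = 12.964883.
Var(ȳ_srs) = (1 − 4488/32219)·77620/4488 = 14.885871.
deff = 12.964883 / 14.885871 = 0.8710.

0.8710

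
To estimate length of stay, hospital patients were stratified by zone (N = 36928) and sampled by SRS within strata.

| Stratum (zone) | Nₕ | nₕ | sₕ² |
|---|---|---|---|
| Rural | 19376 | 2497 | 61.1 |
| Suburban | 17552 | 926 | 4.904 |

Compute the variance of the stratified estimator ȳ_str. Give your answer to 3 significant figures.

0.00700

Var(ȳ_str) = Σₕ Wₕ²(1 − fₕ)sₕ²/nₕ with Wₕ = Nₕ/N, N = 36928.
Rural: Wₕ = 0.52469671; term = 0.52469671²·(1 − 0.12887077)·61.1/2497 = 0.0058684301.
Suburban: Wₕ = 0.47530329; term = 0.47530329²·(1 − 0.05275752)·4.904/926 = 0.0011332932.
Sum = 0.0070017233.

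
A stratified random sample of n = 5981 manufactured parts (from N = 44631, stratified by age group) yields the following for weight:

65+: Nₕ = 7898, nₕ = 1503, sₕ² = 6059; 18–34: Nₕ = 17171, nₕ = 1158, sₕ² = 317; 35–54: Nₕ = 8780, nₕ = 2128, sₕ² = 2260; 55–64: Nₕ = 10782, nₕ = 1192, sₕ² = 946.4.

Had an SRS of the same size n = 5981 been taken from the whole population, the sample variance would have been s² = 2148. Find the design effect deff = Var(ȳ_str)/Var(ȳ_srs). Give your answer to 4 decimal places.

Var(ȳ_str) = Σ Wₕ²(1−fₕ)sₕ²/nₕ with Wₕ = Nₕ/44631:
  65+: (7898/44631)²·(1−1503/7898)·6059/1503 = 0.10221777
  18–34: (17171/44631)²·(1−1158/17171)·317/1158 = 0.037787291
  35–54: (8780/44631)²·(1−2128/8780)·2260/2128 = 0.031139407
  55–64: (10782/44631)²·(1−1192/10782)·946.4/1192 = 0.041213849
  → Var(ȳ_str) = 0.21235832.
Var(ȳ_srs) = (1 − 5981/44631)·2148/5981 = 0.31100929.
deff = 0.21235832 / 0.31100929 = 0.6828.

0.6828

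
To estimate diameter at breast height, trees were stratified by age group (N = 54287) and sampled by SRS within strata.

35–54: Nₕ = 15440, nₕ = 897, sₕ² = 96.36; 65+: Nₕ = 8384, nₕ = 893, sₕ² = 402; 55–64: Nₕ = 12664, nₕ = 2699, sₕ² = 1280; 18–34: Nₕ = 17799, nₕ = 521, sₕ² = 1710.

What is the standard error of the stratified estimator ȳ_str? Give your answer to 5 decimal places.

0.61691

Var(ȳ_str) = Σₕ Wₕ²(1 − fₕ)sₕ²/nₕ with Wₕ = Nₕ/N, N = 54287.
35–54: Wₕ = 0.28441432; term = 0.28441432²·(1 − 0.05809585)·96.36/897 = 0.008184911.
65+: Wₕ = 0.15443845; term = 0.15443845²·(1 − 0.10651240)·402/893 = 0.0095934314.
55–64: Wₕ = 0.23327869; term = 0.23327869²·(1 − 0.21312382)·1280/2699 = 0.020307834.
18–34: Wₕ = 0.32786855; term = 0.32786855²·(1 − 0.02927131)·1710/521 = 0.34249621.
Sum = 0.38058239.
SE = √(0.38058239) = 0.61691.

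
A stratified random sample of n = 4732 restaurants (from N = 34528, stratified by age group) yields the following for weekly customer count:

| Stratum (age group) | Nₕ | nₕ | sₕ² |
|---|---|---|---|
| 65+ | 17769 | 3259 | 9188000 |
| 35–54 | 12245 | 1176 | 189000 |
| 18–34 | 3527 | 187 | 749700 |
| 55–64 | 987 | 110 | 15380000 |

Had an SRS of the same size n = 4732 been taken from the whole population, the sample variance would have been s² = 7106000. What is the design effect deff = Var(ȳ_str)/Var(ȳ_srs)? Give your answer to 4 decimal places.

Var(ȳ_str) = Σ Wₕ²(1−fₕ)sₕ²/nₕ with Wₕ = Nₕ/34528:
  65+: (17769/34528)²·(1−3259/17769)·9188000/3259 = 609.71121
  35–54: (12245/34528)²·(1−1176/12245)·189000/1176 = 18.271694
  18–34: (3527/34528)²·(1−187/3527)·749700/187 = 39.614574
  55–64: (987/34528)²·(1−110/987)·15380000/110 = 101.51671
  → Var(ȳ_str) = 769.11419.
Var(ȳ_srs) = (1 − 4732/34528)·7106000/4732 = 1295.8866.
deff = 769.11419 / 1295.8866 = 0.5935.

0.5935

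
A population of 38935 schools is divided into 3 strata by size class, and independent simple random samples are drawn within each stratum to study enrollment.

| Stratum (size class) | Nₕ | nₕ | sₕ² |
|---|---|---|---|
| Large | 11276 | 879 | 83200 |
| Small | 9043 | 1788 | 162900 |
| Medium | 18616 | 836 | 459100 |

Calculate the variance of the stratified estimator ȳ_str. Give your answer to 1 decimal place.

Var(ȳ_str) = Σₕ Wₕ²(1 − fₕ)sₕ²/nₕ with Wₕ = Nₕ/N, N = 38935.
Large: Wₕ = 0.28961089; term = 0.28961089²·(1 − 0.07795317)·83200/879 = 7.3201032.
Small: Wₕ = 0.23225889; term = 0.23225889²·(1 − 0.19772199)·162900/1788 = 3.9429672.
Medium: Wₕ = 0.47813022; term = 0.47813022²·(1 − 0.04490761)·459100/836 = 119.90541.
Sum = 131.16848.

131.2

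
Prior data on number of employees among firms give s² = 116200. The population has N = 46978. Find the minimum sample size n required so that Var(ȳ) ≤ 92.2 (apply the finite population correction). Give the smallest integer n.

Without fpc, n₀ = s²/D = 116200/92.2 = 1260.3037.
With fpc, (1 − n/N)·s²/n ≤ D requires n ≥ n₀/(1 + n₀/N) = 1260.3037/(1 + 1260.3037/46978) = 1227.3762.
Rounding up, n = 1228.

1228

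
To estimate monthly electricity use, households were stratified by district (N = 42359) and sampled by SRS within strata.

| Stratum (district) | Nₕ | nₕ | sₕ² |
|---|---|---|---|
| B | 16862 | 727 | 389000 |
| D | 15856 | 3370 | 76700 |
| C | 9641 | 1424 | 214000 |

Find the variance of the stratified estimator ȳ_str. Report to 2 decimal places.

Var(ȳ_str) = Σₕ Wₕ²(1 − fₕ)sₕ²/nₕ with Wₕ = Nₕ/N, N = 42359.
B: Wₕ = 0.39807361; term = 0.39807361²·(1 − 0.04311470)·389000/727 = 81.133806.
D: Wₕ = 0.37432423; term = 0.37432423²·(1 − 0.21253784)·76700/3370 = 2.5112563.
C: Wₕ = 0.22760216; term = 0.22760216²·(1 − 0.14770252)·214000/1424 = 6.6351043.
Sum = 90.280167.

90.28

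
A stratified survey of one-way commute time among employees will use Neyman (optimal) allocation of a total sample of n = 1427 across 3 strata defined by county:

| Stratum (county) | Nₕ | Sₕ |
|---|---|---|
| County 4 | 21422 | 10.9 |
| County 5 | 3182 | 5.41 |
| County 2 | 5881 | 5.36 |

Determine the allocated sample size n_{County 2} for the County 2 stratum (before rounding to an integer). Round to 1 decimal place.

159.4

Neyman allocation: nₕ = n·NₕSₕ / Σⱼ NⱼSⱼ.
Σ NⱼSⱼ = 21422·10.9 + 3182·5.41 + 5881·5.36 = 282236.58.
n_{County 2} = 1427·5881·5.36 / 282236.58 = 159.4.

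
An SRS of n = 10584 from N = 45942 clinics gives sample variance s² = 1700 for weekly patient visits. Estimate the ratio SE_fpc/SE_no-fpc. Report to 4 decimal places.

f = n/N = 10584/45942 = 0.23037743.
SE_no-fpc = √(s²/n) = 0.40077401; SE_fpc = √((1−f)s²/n) = 0.35159156.
Ratio = √(1−f) = 0.87728135.

0.8773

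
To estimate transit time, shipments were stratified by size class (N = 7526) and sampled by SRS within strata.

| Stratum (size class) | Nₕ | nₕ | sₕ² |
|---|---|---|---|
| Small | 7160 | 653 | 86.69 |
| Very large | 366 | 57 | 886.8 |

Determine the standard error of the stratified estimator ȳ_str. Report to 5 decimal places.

0.37452

Var(ȳ_str) = Σₕ Wₕ²(1 − fₕ)sₕ²/nₕ with Wₕ = Nₕ/N, N = 7526.
Small: Wₕ = 0.95136859; term = 0.95136859²·(1 − 0.09120112)·86.69/653 = 0.10919964.
Very large: Wₕ = 0.04863141; term = 0.04863141²·(1 − 0.15573770)·886.8/57 = 0.031064328.
Sum = 0.14026397.
SE = √(0.14026397) = 0.37452.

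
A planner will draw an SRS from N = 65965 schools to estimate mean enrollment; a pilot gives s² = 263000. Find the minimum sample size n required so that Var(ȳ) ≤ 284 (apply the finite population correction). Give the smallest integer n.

914

Without fpc, n₀ = s²/D = 263000/284 = 926.0563.
With fpc, (1 − n/N)·s²/n ≤ D requires n ≥ n₀/(1 + n₀/N) = 926.0563/(1 + 926.0563/65965) = 913.2357.
Rounding up, n = 914.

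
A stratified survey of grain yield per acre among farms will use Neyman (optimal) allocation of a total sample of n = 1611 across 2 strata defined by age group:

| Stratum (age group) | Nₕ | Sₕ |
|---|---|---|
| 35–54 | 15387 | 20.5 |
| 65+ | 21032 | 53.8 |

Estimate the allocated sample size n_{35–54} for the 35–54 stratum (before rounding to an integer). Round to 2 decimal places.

Neyman allocation: nₕ = n·NₕSₕ / Σⱼ NⱼSⱼ.
Σ NⱼSⱼ = 15387·20.5 + 21032·53.8 = 1.4469551 × 10^6.
n_{35–54} = 1611·15387·20.5 / (1.4469551 × 10^6) = 351.19.

351.19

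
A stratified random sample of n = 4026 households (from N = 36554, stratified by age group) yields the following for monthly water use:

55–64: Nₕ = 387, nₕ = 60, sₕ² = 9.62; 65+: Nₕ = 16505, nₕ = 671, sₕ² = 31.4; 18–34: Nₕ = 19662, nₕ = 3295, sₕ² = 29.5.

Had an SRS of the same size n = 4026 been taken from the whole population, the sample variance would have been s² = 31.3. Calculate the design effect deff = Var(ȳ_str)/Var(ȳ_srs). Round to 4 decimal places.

Var(ȳ_str) = Σ Wₕ²(1−fₕ)sₕ²/nₕ with Wₕ = Nₕ/36554:
  55–64: (387/36554)²·(1−60/387)·9.62/60 = 1.5184928 × 10^-5
  65+: (16505/36554)²·(1−671/16505)·31.4/671 = 0.0091525789
  18–34: (19662/36554)²·(1−3295/19662)·29.5/3295 = 0.0021562224
  → Var(ȳ_str) = 0.011323986.
Var(ȳ_srs) = (1 − 4026/36554)·31.3/4026 = 0.0069181985.
deff = 0.011323986 / 0.0069181985 = 1.6368.

1.6368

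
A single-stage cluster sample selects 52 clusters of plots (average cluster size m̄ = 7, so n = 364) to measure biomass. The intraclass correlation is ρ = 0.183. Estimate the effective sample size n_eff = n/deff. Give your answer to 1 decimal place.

deff = 1 + (7 − 1)·0.183 = 1 + 1.098 = 2.098.
n_eff = 364 / 2.098 = 173.5.

173.5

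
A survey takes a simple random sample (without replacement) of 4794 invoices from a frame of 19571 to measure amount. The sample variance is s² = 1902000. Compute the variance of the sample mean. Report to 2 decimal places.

299.56

Under SRS without replacement, Var(ȳ) = (1 − f)·s²/n with f = n/N = 4794/19571 = 0.24495427.
Var(ȳ) = (1 − 0.24495427)·1902000/4794 = 0.75504573·396.74593 = 299.56132.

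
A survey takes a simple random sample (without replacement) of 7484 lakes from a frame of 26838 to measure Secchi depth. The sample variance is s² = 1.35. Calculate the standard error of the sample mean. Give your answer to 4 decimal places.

0.0114

Under SRS without replacement, Var(ȳ) = (1 − f)·s²/n with f = n/N = 7484/26838 = 0.27885834.
Var(ȳ) = (1 − 0.27885834)·1.35/7484 = 0.72114166·1.8038482 × 10^-4 = 1.3008301 × 10^-4.
SE(ȳ) = √(1.3008301 × 10^-4) = 0.0114.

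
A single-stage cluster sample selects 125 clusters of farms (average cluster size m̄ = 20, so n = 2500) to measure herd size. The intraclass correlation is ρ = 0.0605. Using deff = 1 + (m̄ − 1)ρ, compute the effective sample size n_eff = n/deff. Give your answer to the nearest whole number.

1163

deff = 1 + (20 − 1)·0.0605 = 1 + 1.1495 = 2.1495.
n_eff = 2500 / 2.1495 = 1163.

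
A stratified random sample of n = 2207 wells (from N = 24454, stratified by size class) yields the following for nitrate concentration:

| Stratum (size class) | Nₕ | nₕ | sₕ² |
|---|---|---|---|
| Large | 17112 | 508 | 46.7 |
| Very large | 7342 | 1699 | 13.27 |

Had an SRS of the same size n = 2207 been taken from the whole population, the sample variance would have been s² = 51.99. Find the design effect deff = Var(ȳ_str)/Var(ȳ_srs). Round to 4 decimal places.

Var(ȳ_str) = Σ Wₕ²(1−fₕ)sₕ²/nₕ with Wₕ = Nₕ/24454:
  Large: (17112/24454)²·(1−508/17112)·46.7/508 = 0.043678413
  Very large: (7342/24454)²·(1−1699/7342)·13.27/1699 = 5.4113068 × 10^-4
  → Var(ȳ_str) = 0.044219544.
Var(ȳ_srs) = (1 − 2207/24454)·51.99/2207 = 0.021430832.
deff = 0.044219544 / 0.021430832 = 2.0634.

2.0634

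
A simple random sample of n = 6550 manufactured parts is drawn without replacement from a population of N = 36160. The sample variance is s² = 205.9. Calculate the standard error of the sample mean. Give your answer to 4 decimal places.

Under SRS without replacement, Var(ȳ) = (1 − f)·s²/n with f = n/N = 6550/36160 = 0.18113938.
Var(ȳ) = (1 − 0.18113938)·205.9/6550 = 0.81886062·0.031435115 = 0.025740977.
SE(ȳ) = √(0.025740977) = 0.1604.

0.1604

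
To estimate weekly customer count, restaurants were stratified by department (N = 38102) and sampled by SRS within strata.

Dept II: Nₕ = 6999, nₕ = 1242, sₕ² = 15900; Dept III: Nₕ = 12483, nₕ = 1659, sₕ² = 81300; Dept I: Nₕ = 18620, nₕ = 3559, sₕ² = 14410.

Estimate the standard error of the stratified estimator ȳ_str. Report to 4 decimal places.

Var(ȳ_str) = Σₕ Wₕ²(1 − fₕ)sₕ²/nₕ with Wₕ = Nₕ/N, N = 38102.
Dept II: Wₕ = 0.18369114; term = 0.18369114²·(1 − 0.17745392)·15900/1242 = 0.35531391.
Dept III: Wₕ = 0.32762060; term = 0.32762060²·(1 − 0.13290075)·81300/1659 = 4.5609506.
Dept I: Wₕ = 0.48868826; term = 0.48868826²·(1 − 0.19113856)·14410/3559 = 0.78212097.
Sum = 5.6983855.
SE = √(5.6983855) = 2.3871.

2.3871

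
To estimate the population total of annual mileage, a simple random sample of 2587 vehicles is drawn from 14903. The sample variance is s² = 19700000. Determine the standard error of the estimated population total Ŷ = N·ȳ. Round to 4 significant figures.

Var(Ŷ) = N²·Var(ȳ) = N²·(1 − n/N)·s²/n.
f = 2587/14903 = 0.17358921; Var(ȳ) = 0.82641079·19700000/2587 = 6293.1166.
Var(Ŷ) = 14903² · 6293.1166 = 1.3976975 × 10^12.
SE(Ŷ) = √(1.3976975 × 10^12) = 1.182 × 10^6.

1.182 × 10^6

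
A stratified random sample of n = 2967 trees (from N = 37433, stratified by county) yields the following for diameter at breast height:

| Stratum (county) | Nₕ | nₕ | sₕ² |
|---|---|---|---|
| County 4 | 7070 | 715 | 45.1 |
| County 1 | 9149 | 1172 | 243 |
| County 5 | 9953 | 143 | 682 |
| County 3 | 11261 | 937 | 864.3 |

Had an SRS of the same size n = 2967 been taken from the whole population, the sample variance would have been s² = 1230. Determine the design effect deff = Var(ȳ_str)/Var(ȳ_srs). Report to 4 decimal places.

Var(ȳ_str) = Σ Wₕ²(1−fₕ)sₕ²/nₕ with Wₕ = Nₕ/37433:
  County 4: (7070/37433)²·(1−715/7070)·45.1/715 = 0.0020225357
  County 1: (9149/37433)²·(1−1172/9149)·243/1172 = 0.010798977
  County 5: (9953/37433)²·(1−143/9953)·682/143 = 0.33232429
  County 3: (11261/37433)²·(1−937/11261)·864.3/937 = 0.076531567
  → Var(ȳ_str) = 0.42167737.
Var(ȳ_srs) = (1 − 2967/37433)·1230/2967 = 0.38170145.
deff = 0.42167737 / 0.38170145 = 1.1047.

1.1047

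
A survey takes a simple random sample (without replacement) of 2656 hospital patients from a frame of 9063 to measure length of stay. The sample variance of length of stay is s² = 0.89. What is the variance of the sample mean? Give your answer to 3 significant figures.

2.37 × 10^-4

Under SRS without replacement, Var(ȳ) = (1 − f)·s²/n with f = n/N = 2656/9063 = 0.29305969.
Var(ȳ) = (1 − 0.29305969)·0.89/2656 = 0.70694031·3.3509036 × 10^-4 = 2.3688888 × 10^-4.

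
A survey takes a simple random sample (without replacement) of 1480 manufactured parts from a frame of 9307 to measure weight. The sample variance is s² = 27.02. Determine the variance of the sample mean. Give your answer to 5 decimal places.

0.01535

Under SRS without replacement, Var(ȳ) = (1 − f)·s²/n with f = n/N = 1480/9307 = 0.15902009.
Var(ȳ) = (1 − 0.15902009)·27.02/1480 = 0.84097991·0.018256757 = 0.015353566.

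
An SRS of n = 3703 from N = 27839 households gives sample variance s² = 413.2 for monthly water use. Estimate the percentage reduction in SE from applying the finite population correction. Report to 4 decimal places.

6.8880

f = n/N = 3703/27839 = 0.13301484.
SE_no-fpc = √(s²/n) = 0.33404371; SE_fpc = √((1−f)s²/n) = 0.31103491.
Ratio = √(1−f) = 0.93112038. Reduction = 100·(1 − 0.93112038) = 6.8880%.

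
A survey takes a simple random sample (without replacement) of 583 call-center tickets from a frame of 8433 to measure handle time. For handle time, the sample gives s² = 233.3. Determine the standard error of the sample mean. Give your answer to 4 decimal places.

Under SRS without replacement, Var(ȳ) = (1 − f)·s²/n with f = n/N = 583/8433 = 0.06913317.
Var(ȳ) = (1 − 0.06913317)·233.3/583 = 0.93086683·0.40017153 = 0.3725064.
SE(ȳ) = √(0.3725064) = 0.6103.

0.6103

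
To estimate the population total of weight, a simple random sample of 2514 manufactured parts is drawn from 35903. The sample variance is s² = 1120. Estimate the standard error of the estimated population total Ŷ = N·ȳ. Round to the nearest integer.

23110

Var(Ŷ) = N²·Var(ȳ) = N²·(1 − n/N)·s²/n.
f = 2514/35903 = 0.07002200; Var(ȳ) = 0.92997800·1120/2514 = 0.41431001.
Var(Ŷ) = 35903² · 0.41431001 = 5.3405613 × 10^8.
SE(Ŷ) = √(5.3405613 × 10^8) = 23110.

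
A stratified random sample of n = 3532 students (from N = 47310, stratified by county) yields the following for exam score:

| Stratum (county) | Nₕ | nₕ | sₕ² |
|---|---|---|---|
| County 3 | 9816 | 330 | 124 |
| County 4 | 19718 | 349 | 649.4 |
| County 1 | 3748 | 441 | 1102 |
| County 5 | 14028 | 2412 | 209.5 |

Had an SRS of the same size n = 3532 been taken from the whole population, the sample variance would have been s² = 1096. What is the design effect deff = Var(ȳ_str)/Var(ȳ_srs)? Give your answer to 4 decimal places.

Var(ȳ_str) = Σ Wₕ²(1−fₕ)sₕ²/nₕ with Wₕ = Nₕ/47310:
  County 3: (9816/47310)²·(1−330/9816)·124/330 = 0.015632179
  County 4: (19718/47310)²·(1−349/19718)·649.4/349 = 0.31750533
  County 1: (3748/47310)²·(1−441/3748)·1102/441 = 0.013837922
  County 5: (14028/47310)²·(1−2412/14028)·209.5/2412 = 0.0063234369
  → Var(ȳ_str) = 0.35329887.
Var(ȳ_srs) = (1 − 3532/47310)·1096/3532 = 0.28713943.
deff = 0.35329887 / 0.28713943 = 1.2304.

1.2304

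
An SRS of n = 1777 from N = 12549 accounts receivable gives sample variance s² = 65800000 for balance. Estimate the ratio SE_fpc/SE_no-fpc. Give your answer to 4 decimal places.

f = n/N = 1777/12549 = 0.14160491.
SE_no-fpc = √(s²/n) = 192.42843; SE_fpc = √((1−f)s²/n) = 178.2842.
Ratio = √(1−f) = 0.92649614.

0.9265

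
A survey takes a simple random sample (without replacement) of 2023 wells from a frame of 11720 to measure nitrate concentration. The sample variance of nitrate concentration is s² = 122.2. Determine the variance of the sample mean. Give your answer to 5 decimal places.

0.04998

Under SRS without replacement, Var(ȳ) = (1 − f)·s²/n with f = n/N = 2023/11720 = 0.17261092.
Var(ȳ) = (1 − 0.17261092)·122.2/2023 = 0.82738908·0.060405339 = 0.049978717.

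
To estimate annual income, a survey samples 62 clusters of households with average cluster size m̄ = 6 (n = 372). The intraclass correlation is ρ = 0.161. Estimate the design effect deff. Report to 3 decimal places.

deff = 1 + (6 − 1)·0.161 = 1 + 0.805 = 1.805.

1.805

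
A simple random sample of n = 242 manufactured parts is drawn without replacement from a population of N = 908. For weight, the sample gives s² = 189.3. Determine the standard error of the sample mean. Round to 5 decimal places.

0.75746

Under SRS without replacement, Var(ȳ) = (1 − f)·s²/n with f = n/N = 242/908 = 0.26651982.
Var(ȳ) = (1 − 0.26651982)·189.3/242 = 0.73348018·0.7822314 = 0.57375123.
SE(ȳ) = √(0.57375123) = 0.75746.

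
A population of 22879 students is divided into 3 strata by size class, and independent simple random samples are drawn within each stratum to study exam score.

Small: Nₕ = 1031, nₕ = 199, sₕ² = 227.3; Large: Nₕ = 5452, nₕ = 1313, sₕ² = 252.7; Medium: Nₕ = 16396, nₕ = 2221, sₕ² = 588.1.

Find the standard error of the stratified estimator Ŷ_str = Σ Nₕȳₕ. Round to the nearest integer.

Var(Ŷ_str) = Σₕ Nₕ²(1 − fₕ)sₕ²/nₕ.
Small: 1031²·(1 − 199/1031)·227.3/199 = 979779.51.
Large: 5452²·(1 − 1313/5452)·252.7/1313 = 4.3430196 × 10^6.
Medium: 16396²·(1 − 2221/16396)·588.1/2221 = 6.1540865 × 10^7.
Sum = 6.6863664 × 10^7.
SE = √(6.6863664 × 10^7) = 8177.

8177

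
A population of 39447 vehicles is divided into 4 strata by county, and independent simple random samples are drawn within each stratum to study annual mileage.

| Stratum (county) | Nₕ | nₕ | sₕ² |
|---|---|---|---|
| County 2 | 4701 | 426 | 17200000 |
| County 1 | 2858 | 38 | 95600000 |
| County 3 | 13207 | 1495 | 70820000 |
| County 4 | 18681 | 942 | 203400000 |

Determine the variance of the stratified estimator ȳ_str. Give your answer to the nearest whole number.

64244

Var(ȳ_str) = Σₕ Wₕ²(1 − fₕ)sₕ²/nₕ with Wₕ = Nₕ/N, N = 39447.
County 2: Wₕ = 0.11917256; term = 0.11917256²·(1 − 0.09061902)·17200000/426 = 521.45551.
County 1: Wₕ = 0.07245164; term = 0.07245164²·(1 − 0.01329601)·95600000/38 = 13030.398.
County 3: Wₕ = 0.33480366; term = 0.33480366²·(1 − 0.11319755)·70820000/1495 = 4708.9276.
County 4: Wₕ = 0.47357213; term = 0.47357213²·(1 − 0.05042557)·203400000/942 = 45983.428.
Sum = 64244.209.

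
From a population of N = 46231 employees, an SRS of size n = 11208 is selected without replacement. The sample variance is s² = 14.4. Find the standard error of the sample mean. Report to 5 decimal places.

Under SRS without replacement, Var(ȳ) = (1 − f)·s²/n with f = n/N = 11208/46231 = 0.24243473.
Var(ȳ) = (1 − 0.24243473)·14.4/11208 = 0.75756527·0.0012847966 = 9.7331726 × 10^-4.
SE(ȳ) = √(9.7331726 × 10^-4) = 0.03120.

0.03120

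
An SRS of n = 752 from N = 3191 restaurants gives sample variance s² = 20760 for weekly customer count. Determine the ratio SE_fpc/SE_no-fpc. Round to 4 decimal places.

0.8743

f = n/N = 752/3191 = 0.23566280.
SE_no-fpc = √(s²/n) = 5.2541777; SE_fpc = √((1−f)s²/n) = 4.5935374.
Ratio = √(1−f) = 0.87426380.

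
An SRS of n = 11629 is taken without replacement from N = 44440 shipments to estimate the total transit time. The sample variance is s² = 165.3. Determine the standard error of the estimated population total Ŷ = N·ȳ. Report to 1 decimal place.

4552.6

Var(Ŷ) = N²·Var(ȳ) = N²·(1 − n/N)·s²/n.
f = 11629/44440 = 0.26167867; Var(ȳ) = 0.73832133·165.3/11629 = 0.010494842.
Var(Ŷ) = 44440² · 0.010494842 = 2.0726406 × 10^7.
SE(Ŷ) = √(2.0726406 × 10^7) = 4552.6.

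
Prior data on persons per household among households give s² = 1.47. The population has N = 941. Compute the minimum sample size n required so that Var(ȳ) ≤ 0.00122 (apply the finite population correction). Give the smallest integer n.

Without fpc, n₀ = s²/D = 1.47/0.00122 = 1204.9180.
With fpc, (1 − n/N)·s²/n ≤ D requires n ≥ n₀/(1 + n₀/N) = 1204.9180/(1 + 1204.9180/941) = 528.3649.
Rounding up, n = 529.

529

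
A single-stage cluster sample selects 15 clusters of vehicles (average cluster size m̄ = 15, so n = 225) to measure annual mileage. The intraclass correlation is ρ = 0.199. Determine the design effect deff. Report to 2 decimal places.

deff = 1 + (15 − 1)·0.199 = 1 + 2.786 = 3.786.

3.79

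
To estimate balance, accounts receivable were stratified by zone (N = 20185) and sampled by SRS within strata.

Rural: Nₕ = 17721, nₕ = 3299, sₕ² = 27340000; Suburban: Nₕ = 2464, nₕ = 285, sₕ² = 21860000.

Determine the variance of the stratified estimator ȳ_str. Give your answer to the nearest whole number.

6209

Var(ȳ_str) = Σₕ Wₕ²(1 − fₕ)sₕ²/nₕ with Wₕ = Nₕ/N, N = 20185.
Rural: Wₕ = 0.87792916; term = 0.87792916²·(1 − 0.18616331)·27340000/3299 = 5198.4324.
Suburban: Wₕ = 0.12207084; term = 0.12207084²·(1 − 0.11566558)·21860000/285 = 1010.7546.
Sum = 6209.187.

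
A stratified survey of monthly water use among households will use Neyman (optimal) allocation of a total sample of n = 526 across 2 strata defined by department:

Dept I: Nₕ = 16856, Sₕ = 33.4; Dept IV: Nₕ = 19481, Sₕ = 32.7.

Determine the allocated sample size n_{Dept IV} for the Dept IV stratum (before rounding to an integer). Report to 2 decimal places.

279.23

Neyman allocation: nₕ = n·NₕSₕ / Σⱼ NⱼSⱼ.
Σ NⱼSⱼ = 16856·33.4 + 19481·32.7 = 1.2000191 × 10^6.
n_{Dept IV} = 526·19481·32.7 / (1.2000191 × 10^6) = 279.23.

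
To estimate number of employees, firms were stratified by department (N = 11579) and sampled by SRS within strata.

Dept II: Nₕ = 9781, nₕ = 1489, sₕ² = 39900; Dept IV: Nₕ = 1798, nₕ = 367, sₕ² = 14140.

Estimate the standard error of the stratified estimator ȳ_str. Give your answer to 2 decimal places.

Var(ȳ_str) = Σₕ Wₕ²(1 − fₕ)sₕ²/nₕ with Wₕ = Nₕ/N, N = 11579.
Dept II: Wₕ = 0.84471889; term = 0.84471889²·(1 − 0.15223392)·39900/1489 = 16.209837.
Dept IV: Wₕ = 0.15528111; term = 0.15528111²·(1 − 0.20411568)·14140/367 = 0.73938487.
Sum = 16.949222.
SE = √(16.949222) = 4.12.

4.12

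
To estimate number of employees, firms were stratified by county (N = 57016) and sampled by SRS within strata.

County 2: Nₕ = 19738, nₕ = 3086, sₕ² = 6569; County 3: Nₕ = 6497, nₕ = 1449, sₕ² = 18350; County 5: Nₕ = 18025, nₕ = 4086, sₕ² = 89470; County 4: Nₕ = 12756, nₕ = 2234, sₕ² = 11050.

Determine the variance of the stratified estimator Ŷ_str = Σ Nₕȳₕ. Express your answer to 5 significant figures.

Var(Ŷ_str) = Σₕ Nₕ²(1 − fₕ)sₕ²/nₕ.
County 2: 19738²·(1 − 3086/19738)·6569/3086 = 6.9963719 × 10^8.
County 3: 6497²·(1 − 1449/6497)·18350/1449 = 4.1533631 × 10^8.
County 5: 18025²·(1 − 4086/18025)·89470/4086 = 5.5015614 × 10^9.
County 4: 12756²·(1 − 2234/12756)·11050/2234 = 6.6388356 × 10^8.
Sum = 7.2804185 × 10^9.

7.2804 × 10^9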